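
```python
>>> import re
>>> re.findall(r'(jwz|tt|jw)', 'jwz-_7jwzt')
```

The regex engine tests alternatives in the order written; an earlier branch that matches wins even if a later one would match more.
Walking the string: at [0:3] match 'jwz', group 1 = 'jwz'; at [6:9] match 'jwz', group 1 = 'jwz'.
One capturing group, so `findall` returns just the captured substring from each match — 2 in all.

['jwz', 'jwz']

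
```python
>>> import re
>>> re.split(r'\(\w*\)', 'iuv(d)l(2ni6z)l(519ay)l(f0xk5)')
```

['iuv', 'l', 'l', 'l', '']

Matches to split on: at [3:6] → '(d)'; at [7:14] → '(2ni6z)'; at [15:22] → '(519ay)'; at [23:30] → '(f0xk5)'.
The string is cut at each match, leaving 5 pieces.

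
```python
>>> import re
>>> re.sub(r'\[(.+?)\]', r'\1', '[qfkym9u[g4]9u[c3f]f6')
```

'qfkym9u[g49uc3ff6'

Lazy quantifiers expand one character at a time until the remainder of the pattern can match.
Matches: at [0:12] → '[qfkym9u[g4]'; at [14:19] → '[c3f]'.
`\1` in the replacement pulls in group 1's text for each match.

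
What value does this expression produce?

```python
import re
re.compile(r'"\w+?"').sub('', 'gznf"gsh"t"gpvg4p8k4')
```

'gznft"gpvg4p8k4'

Matches: at [4:9] → '"gsh"'.
Every occurrence is swapped for ''.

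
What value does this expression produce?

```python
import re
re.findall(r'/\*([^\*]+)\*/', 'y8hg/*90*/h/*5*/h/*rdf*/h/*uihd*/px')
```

Scanning left to right: at [4:10] match '/*90*/', group 1 = '90'; at [11:16] match '/*5*/', group 1 = '5'; at [17:24] match '/*rdf*/', group 1 = 'rdf'; at [25:33] match '/*uihd*/', group 1 = 'uihd'.
`findall` collects group 1 from each match (4 total).

['90', '5', 'rdf', 'uihd']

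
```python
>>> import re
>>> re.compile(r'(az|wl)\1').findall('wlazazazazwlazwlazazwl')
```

A backreference is literal: `\1` must see the identical characters the first group matched.
One capturing group, so `findall` returns just the captured substring from each match — 3 in all.

['az', 'az', 'az']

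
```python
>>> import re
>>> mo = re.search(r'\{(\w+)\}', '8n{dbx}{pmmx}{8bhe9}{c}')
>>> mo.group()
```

'{dbx}'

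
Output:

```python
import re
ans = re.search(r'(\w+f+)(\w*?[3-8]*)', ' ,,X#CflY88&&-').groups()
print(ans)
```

('Cf', '')

Pattern: one or more of a word character, then one or more of the literal 'f' (captured); then zero or more of a word character (lazy), then zero or more of a character in [3-8] (captured).
`re.search` scans for the first position where the pattern succeeds.
The match spans [5:7] → 'Cf'.
Captured: group 1 = 'Cf', group 2 = ''.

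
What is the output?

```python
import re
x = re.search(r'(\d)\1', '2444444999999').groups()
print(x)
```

('4',)

The match spans [1:3] → '44'.
Captured: group 1 = '4'.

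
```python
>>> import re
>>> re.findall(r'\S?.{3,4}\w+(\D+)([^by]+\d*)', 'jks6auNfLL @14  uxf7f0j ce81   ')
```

The pattern matches optionally a non-whitespace character, then 3 to 4 of any character, then one or more of a word character; then one or more of a non-digit (captured); then one or more of any character except [by], then zero or more of a digit (captured).
Scanning left to right: at [0:31] match 'jks6auNfLL @14  uxf7f0j ce81   ', groups = (' @', '14  uxf7f0j ce81   ').
`findall` packs the 2 group values into a tuple for every match.

[(' @', '14  uxf7f0j ce81   ')]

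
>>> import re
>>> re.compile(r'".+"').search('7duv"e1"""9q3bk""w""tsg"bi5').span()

(4, 24)

The match spans [4:24] → '"e1"""9q3bk""w""tsg"'.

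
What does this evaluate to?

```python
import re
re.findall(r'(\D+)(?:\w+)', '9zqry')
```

The pattern matches one or more of a non-digit (captured); then one or more of a word character (non-capturing group).
Walking the string: at [1:5] match 'zqry', group 1 = 'zqr'.
With a single group, `findall` returns only what that group captured — 1 item.

['zqr']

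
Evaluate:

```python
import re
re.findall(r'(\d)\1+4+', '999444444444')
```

['9']

`\1` has to match the exact text group 1 already captured.
Walking the string: at [0:12] match '999444444444', group 1 = '9'.
One capturing group, so `findall` returns just the captured substring from the one match — 1 in all.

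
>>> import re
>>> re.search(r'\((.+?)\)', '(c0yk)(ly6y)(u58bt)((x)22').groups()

With the lazy modifier that quantifier settles for the fewest repetitions that let the rest of the pattern succeed (the atoms after it are unaffected and can still be greedy).
`re.search` scans for the first position where the pattern succeeds.
The match spans [0:6] → '(c0yk)'.
Captured: group 1 = 'c0yk'.

('c0yk',)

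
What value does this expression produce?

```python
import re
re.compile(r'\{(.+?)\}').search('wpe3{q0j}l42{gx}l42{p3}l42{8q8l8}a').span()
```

(4, 9)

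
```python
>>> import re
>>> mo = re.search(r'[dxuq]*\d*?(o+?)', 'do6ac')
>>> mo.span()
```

(0, 2)

Pattern: zero or more of one of [dxuq], then zero or more of a digit (lazy); then one or more of a literal 'o' (lazy) (captured).
The match spans [0:2] → 'do'.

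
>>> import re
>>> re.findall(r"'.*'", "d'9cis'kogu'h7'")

Walking the string: at [1:15] → "'9cis'kogu'h7'".
With no groups in the pattern, `findall` gives back each whole match — 1 here.

["'9cis'kogu'h7'"]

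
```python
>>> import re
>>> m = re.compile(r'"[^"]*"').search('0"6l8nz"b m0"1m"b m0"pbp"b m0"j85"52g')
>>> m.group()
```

'"6l8nz"'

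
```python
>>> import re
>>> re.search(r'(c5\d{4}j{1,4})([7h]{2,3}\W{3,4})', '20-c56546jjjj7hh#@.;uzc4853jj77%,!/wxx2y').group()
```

This matches the literal 'c5', then exactly 4 of a digit, then 1 to 4 of a literal 'j' (captured); then 2 to 3 of one of [7h], then 3 to 4 of a non-word character (captured).
`re.search` scans for the first position where the pattern succeeds.
The match spans [3:20] → 'c56546jjjj7hh#@.;'.
Captured: group 1 = 'c56546jjjj', group 2 = '7hh#@.;'.

'c56546jjjj7hh#@.;'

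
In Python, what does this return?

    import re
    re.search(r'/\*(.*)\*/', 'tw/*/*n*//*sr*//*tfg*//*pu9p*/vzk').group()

`re.search` tries every starting position until one works.
The match spans [2:30] → '/*/*n*//*sr*//*tfg*//*pu9p*/'.
Captured: group 1 = '/*n*//*sr*//*tfg*//*pu9p'.

'/*/*n*//*sr*//*tfg*//*pu9p*/'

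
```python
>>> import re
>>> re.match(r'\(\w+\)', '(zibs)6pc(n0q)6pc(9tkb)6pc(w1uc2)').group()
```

`re.match` won't scan ahead — the pattern has to work from the very first character.
The match spans [0:6] → '(zibs)'.

'(zibs)'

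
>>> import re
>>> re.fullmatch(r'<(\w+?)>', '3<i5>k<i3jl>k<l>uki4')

`re.fullmatch` requires the pattern to consume the entire string.
Here the pattern can't cover the whole string, so the call returns None.

None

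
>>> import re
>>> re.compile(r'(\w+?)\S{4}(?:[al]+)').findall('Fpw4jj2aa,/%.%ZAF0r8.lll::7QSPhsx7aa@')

Lazy quantifiers expand one character at a time until the remainder of the pattern can match.
Because there's exactly one group, `findall` drops the full match and keeps group 1 from each hit.

['Fpw', 'ZAF', '7QSP']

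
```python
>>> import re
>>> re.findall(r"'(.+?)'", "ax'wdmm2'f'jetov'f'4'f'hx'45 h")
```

Scanning left to right: at [2:9] match "'wdmm2'", group 1 = 'wdmm2'; at [10:17] match "'jetov'", group 1 = 'jetov'; at [18:21] match "'4'", group 1 = '4'; at [22:26] match "'hx'", group 1 = 'hx'.
`findall` collects group 1 from each match (4 total).

['wdmm2', 'jetov', '4', 'hx']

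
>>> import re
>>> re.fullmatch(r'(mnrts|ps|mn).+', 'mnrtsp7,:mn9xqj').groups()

Alternation tries branches left to right and keeps the first one that lets the overall match succeed at that position.
For `fullmatch`, every character of the input must be accounted for by the pattern.
The match spans [0:15] → 'mnrtsp7,:mn9xqj'.
Captured: group 1 = 'mnrts'.

('mnrts',)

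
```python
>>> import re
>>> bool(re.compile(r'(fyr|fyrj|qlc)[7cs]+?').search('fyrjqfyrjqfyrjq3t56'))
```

`re.search` scans for the first position where the pattern succeeds.
Here nothing in the string fits, so the call returns None, and `bool(None)` is False.

False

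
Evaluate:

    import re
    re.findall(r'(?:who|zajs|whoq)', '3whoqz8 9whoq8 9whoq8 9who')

Alternation tries branches left to right and keeps the first one that lets the overall match succeed at that position.
`findall` yields the raw match text (4 of them) because the pattern has no groups.

['who', 'who', 'who', 'who']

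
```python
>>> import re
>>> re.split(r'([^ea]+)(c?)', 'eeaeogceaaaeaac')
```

['eeae', 'ogc', '', 'eaaaeaa', 'c', '', '']

This matches one or more of any character except [ea] (captured); then optionally a literal 'c' (captured).
Matches to split on: at [4:7] → 'ogc'; at [14:15] → 'c'.
With a capturing group present, the delimiter's captured portion is kept in the result list.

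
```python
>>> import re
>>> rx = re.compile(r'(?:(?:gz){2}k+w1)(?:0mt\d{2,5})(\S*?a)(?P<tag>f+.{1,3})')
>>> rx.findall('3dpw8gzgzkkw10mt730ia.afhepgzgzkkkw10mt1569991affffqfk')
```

Pattern: the literal 'gz' repeated 2 times, then one or more of the literal 'k', then the literal 'w1' (non-capturing group); then the literal '0mt', then 2 to 5 of a digit (non-capturing group); then zero or more of a non-whitespace character (lazy), then the literal 'a' (captured); then one or more of the literal 'f', then 1 to 3 of any character (captured as 'tag').
Walking the string: at [5:27] match 'gzgzkkw10mt730ia.afhep', groups = ('ia.a', 'fhep'); at [27:54] match 'gzgzkkkw10mt1569991affffqfk', groups = ('91a', 'ffffqfk').
Multiple groups make `findall` return tuples — one 2-tuple for each match.

[('ia.a', 'fhep'), ('91a', 'ffffqfk')]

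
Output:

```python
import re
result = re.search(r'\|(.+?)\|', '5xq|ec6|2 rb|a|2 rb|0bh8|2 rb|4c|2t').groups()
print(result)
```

The `?` after the quantifier makes it lazy — it takes as little as possible before letting the rest of the pattern try.
Unlike `match`, `search` isn't anchored — it looks for the pattern anywhere in the string.
The match spans [3:8] → '|ec6|'.
Captured: group 1 = 'ec6'.

('ec6',)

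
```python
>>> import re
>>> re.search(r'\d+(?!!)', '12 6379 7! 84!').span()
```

Because the assertion is negative and zero-width, positions next to the forbidden text are skipped.
The match spans [0:2] → '12'.

(0, 2)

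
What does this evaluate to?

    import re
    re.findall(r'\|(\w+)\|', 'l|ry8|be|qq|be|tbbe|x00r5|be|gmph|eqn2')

['ry8', 'qq', 'tbbe', 'be']

With a single group, `findall` returns only what that group captured — 4 items.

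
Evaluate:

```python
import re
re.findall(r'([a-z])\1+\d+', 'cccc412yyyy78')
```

['c', 'y']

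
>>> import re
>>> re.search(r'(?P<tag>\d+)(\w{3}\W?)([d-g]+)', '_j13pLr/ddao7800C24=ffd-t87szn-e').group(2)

Pattern: one or more of a digit (captured as 'tag'); then exactly 3 of a word character, then optionally a non-word character (captured); then one or more of a character in [d-g] (captured).
`search` walks the string left to right and returns the first match it finds.
The match spans [2:10] → '13pLr/dd'.
Captured: group 1 = '13', group 2 = 'pLr/', group 3 = 'dd'.

'pLr/'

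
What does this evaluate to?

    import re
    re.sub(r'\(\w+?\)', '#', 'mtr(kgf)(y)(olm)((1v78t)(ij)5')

Matches: at [3:8] → '(kgf)'; at [8:11] → '(y)'; at [11:16] → '(olm)'; at [17:24] → '(1v78t)'; at [24:28] → '(ij)'.
Each match is replaced by '#'.

'mtr###(##5'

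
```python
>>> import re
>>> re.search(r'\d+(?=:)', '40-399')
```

None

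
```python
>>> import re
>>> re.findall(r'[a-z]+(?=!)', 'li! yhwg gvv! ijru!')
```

The positive lookaround only admits positions where the adjacent text matches; those characters stay outside the span.
`findall` yields the raw match text (3 of them) because the pattern has no groups.

['li', 'gvv', 'ijru']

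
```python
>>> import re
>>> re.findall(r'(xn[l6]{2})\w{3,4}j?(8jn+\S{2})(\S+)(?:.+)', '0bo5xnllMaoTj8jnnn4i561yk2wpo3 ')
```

This matches the literal 'xn', then exactly 2 of one of [l6] (captured); then 3 to 4 of a word character, then optionally a literal 'j'; then the literal '8j', then one or more of a literal 'n', then exactly 2 of a non-whitespace character (captured); then one or more of a non-whitespace character (captured); then one or more of any character (non-capturing group).
Matches: at [4:31] match 'xnllMaoTj8jnnn4i561yk2wpo3 ', groups = ('xnll', '8jnnn4i', '561yk2wpo3').
Multiple groups make `findall` return tuples — one 3-tuple for the one match.

[('xnll', '8jnnn4i', '561yk2wpo3')]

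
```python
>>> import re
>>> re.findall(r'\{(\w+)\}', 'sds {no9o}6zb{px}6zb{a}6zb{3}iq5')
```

Scanning left to right: at [4:10] match '{no9o}', group 1 = 'no9o'; at [13:17] match '{px}', group 1 = 'px'; at [20:23] match '{a}', group 1 = 'a'; at [26:29] match '{3}', group 1 = '3'.
One capturing group, so `findall` returns just the captured substring from each match — 4 in all.

['no9o', 'px', 'a', '3']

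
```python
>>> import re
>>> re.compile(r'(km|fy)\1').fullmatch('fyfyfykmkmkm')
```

A backreference is literal: `\1` must see the identical characters the first group matched.
For `fullmatch`, every character of the input must be accounted for by the pattern.
Here the pattern can't cover the whole string, so the call returns None.

None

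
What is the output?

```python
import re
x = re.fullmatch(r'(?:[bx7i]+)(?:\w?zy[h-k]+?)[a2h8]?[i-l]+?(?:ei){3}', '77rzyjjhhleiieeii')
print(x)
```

None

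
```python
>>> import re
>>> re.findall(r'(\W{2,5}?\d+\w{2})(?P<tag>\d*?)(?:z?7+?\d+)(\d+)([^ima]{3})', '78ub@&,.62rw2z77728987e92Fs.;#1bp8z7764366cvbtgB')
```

[('@&,.62rw', '2', '7', 'e92'), ('.;#1bp', '8', '6', 'cvb')]

The pattern matches 2 to 5 of a non-word character (lazy), then one or more of a digit, then exactly 2 of a word character (captured); then zero or more of a digit (lazy) (captured as 'tag'); then optionally a literal 'z', then one or more of a literal '7' (lazy), then one or more of a digit (non-capturing group); then one or more of a digit (captured); then exactly 3 of any character except [ima] (captured).
Matches: at [4:25] match '@&,.62rw2z77728987e92', groups = ('@&,.62rw', '2', '7', 'e92'); at [27:45] match '.;#1bp8z7764366cvb', groups = ('.;#1bp', '8', '6', 'cvb').
`findall` packs the 4 group values into a tuple for every match.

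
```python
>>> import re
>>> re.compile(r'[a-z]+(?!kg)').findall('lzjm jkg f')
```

The negative lookahead/lookbehind blocks any match where the forbidden context is present.
With no groups in the pattern, `findall` gives back each whole match — 3 here.

['lzjm', 'jkg', 'f']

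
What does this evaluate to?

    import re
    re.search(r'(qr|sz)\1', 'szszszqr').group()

`\1` has to match the exact text group 1 already captured.
The match spans [0:4] → 'szsz'.

'szsz'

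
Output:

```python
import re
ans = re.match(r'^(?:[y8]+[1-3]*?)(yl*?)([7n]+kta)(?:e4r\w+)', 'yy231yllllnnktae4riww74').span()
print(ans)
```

(0, 23)

`re.match` won't scan ahead — the pattern has to work from the very first character.
The match spans [0:23] → 'yy231yllllnnktae4riww74'.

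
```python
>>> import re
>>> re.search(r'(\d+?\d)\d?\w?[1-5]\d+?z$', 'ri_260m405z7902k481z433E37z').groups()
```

('43',)

This matches one or more of a digit (lazy), then a digit (captured); then optionally a digit, then optionally a word character; then a character in [1-5], then one or more of a digit (lazy), then the literal 'z'; then anchored at the end.
`re.search` scans for the first position where the pattern succeeds.
The match spans [20:27] → '433E37z'.
Captured: group 1 = '43'.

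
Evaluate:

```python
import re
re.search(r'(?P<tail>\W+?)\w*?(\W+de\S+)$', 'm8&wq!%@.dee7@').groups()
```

('&', '!%@.dee7@')

Pattern: one or more of a non-word character (lazy) (captured as 'tail'); then zero or more of a word character (lazy); then one or more of a non-word character, then the literal 'de', then one or more of a non-whitespace character (captured); then anchored at the end.
Unlike `match`, `search` isn't anchored — it looks for the pattern anywhere in the string.
The match spans [2:14] → '&wq!%@.dee7@'.
Captured: group 1 = '&', group 2 = '!%@.dee7@'.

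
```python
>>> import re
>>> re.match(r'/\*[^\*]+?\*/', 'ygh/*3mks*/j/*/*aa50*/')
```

None

`re.match` only tries the pattern at the start of the string.
Here the pattern fails at index 0, so the call returns None.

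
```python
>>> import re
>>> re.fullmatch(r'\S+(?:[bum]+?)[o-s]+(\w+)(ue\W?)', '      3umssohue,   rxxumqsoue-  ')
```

`fullmatch` succeeds only if the pattern covers the string from start to end.
Here the pattern can't cover the whole string, so the call returns None.

None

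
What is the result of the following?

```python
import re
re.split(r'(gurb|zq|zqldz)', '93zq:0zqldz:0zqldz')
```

Branches in `(...|...)` are attempted left-to-right; the first branch that allows the whole pattern to succeed is taken.
Matches to split on: at [2:4] → 'zq'; at [6:8] → 'zq'; at [13:15] → 'zq'.
With a capturing group present, the delimiter's captured portion is kept in the result list.

['93', 'zq', ':0', 'zq', 'ldz:0', 'zq', 'ldz']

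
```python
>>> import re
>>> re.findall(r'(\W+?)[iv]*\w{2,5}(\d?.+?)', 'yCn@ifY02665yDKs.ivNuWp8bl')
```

[('@', '65'), ('.', 'b')]

Pattern: one or more of a non-word character (lazy) (captured); then zero or more of one of [iv], then 2 to 5 of a word character; then optionally a digit, then one or more of any character (lazy) (captured).
Because the quantifier is non-greedy, it stops expanding at the earliest point where the rest of the pattern can succeed.
Matches: at [3:12] match '@ifY02665', groups = ('@', '65'); at [16:25] match '.ivNuWp8b', groups = ('.', 'b').
With 2 capturing groups, `findall` returns a 2-tuple per match.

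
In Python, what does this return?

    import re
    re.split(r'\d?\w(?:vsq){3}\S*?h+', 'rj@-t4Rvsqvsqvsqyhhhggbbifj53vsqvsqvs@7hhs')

['rj@-t', 'ggbbifj53vsqvsqvs@7hhs']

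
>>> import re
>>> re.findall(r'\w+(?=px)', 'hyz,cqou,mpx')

['m']

The positive lookaround only admits positions where the adjacent text matches; those characters stay outside the span.
Walking the string: at [9:10] → 'm'.
No capturing groups, so `findall` returns the 1 full match string.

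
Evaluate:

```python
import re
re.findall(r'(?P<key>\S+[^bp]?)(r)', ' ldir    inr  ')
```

The pattern matches one or more of a non-whitespace character, then optionally any character except [bp] (captured as 'key'); then a literal 'r' (captured).
Walking the string: at [1:5] match 'ldir', groups = ('ldi', 'r'); at [9:12] match 'inr', groups = ('in', 'r').
`findall` packs the 2 group values into a tuple for every match.

[('ldi', 'r'), ('in', 'r')]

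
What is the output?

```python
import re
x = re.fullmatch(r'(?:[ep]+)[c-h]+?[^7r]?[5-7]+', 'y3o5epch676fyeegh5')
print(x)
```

None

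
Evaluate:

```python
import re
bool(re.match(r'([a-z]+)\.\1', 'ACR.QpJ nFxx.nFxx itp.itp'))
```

False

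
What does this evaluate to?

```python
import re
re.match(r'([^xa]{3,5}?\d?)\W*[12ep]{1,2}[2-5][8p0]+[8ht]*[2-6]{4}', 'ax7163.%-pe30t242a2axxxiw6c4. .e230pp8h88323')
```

None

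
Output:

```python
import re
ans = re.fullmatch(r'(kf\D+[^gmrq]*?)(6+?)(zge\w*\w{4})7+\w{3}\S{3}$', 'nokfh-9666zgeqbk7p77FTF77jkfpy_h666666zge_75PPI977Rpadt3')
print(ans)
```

None

Pattern: the literal 'kf', then one or more of a non-digit, then zero or more of any character except [gmrq] (lazy) (captured); then one or more of a literal '6' (lazy) (captured); then the literal 'zge', then zero or more of a word character, then exactly 4 of a word character (captured); then one or more of a literal '7'; then exactly 3 of a word character, then exactly 3 of a non-whitespace character; then anchored at the end.
`fullmatch` succeeds only if the pattern covers the string from start to end.
Here the pattern can't cover the whole string, so the call returns None.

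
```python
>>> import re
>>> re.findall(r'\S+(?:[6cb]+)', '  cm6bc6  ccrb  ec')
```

This matches one or more of a non-whitespace character; then one or more of one of [6cb] (non-capturing group).
Matches: at [2:8] → 'cm6bc6'; at [10:14] → 'ccrb'; at [16:18] → 'ec'.
With no groups in the pattern, `findall` gives back each whole match — 3 here.

['cm6bc6', 'ccrb', 'ec']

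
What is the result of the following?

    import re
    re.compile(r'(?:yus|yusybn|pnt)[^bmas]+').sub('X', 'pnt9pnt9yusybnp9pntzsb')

'Xsybnp9Xsb'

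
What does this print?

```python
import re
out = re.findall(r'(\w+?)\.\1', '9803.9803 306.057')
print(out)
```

The backreference `\1` re-matches whatever the first group consumed, character for character.
Because there's exactly one group, `findall` drops the full match and keeps group 1 from the one hit.

['9803']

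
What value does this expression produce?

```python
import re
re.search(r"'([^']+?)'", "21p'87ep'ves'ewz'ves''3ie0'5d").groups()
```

The match spans [3:9] → "'87ep'".
Captured: group 1 = '87ep'.

('87ep',)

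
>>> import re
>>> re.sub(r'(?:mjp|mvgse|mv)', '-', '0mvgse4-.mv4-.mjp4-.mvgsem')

Alternation isn't longest-match — the leftmost alternative that fits at this position is chosen.
Matches: at [1:6] → 'mvgse'; at [9:11] → 'mv'; at [14:17] → 'mjp'; at [20:25] → 'mvgse'.
Every occurrence is swapped for '-'.

'0-4-.-4-.-4-.-m'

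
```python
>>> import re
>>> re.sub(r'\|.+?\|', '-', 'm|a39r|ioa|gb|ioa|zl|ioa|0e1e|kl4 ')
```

'm-ioa-ioa-ioa-kl4 '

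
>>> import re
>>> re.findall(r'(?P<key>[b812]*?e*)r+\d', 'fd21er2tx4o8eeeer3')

The pattern matches zero or more of one of [b812] (lazy), then zero or more of a literal 'e' (captured as 'key'); then one or more of the literal 'r', then a digit.
One capturing group, so `findall` returns just the captured substring from each match — 2 in all.

['21e', '8eeee']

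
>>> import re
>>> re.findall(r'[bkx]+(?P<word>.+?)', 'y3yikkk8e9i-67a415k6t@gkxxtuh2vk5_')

Because there's exactly one group, `findall` drops the full match and keeps group 1 from each hit.

['8', '6', 't', '5']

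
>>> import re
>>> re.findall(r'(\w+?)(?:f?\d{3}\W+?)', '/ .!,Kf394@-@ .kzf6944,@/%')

With the lazy modifier that quantifier settles for the fewest repetitions that let the rest of the pattern succeed (the atoms after it are unaffected and can still be greedy).
`findall` collects group 1 from each match (2 total).

['K', 'kzf6']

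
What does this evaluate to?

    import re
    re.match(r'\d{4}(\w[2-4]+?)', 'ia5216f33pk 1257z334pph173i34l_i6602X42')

None

With `match`, the pattern is implicitly anchored at the beginning.
Here the string doesn't start with a match, so the call returns None.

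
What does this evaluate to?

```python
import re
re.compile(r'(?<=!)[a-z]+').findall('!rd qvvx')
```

['rd']

Because the assertion is zero-width, the text it checks is not consumed and won't appear in the result.
Matches: at [1:3] → 'rd'.
`findall` yields the raw match text (1 of them) because the pattern has no groups.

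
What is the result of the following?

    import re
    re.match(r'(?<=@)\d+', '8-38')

The positive lookaround only admits positions where the adjacent text matches; those characters stay outside the span.
`match` is anchored at position 0; if the pattern doesn't fit there, it returns None.
Here position 0 doesn't satisfy it, so the call returns None.

None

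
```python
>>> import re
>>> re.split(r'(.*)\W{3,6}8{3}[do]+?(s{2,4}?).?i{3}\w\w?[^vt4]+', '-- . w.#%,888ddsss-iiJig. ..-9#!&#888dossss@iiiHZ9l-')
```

['', '-- . w.#%,888ddsss-iiJig. ..-9#', 'ssss', '']

This matches zero or more of any character (captured); then 3 to 6 of a non-word character, then exactly 3 of the literal '8', then one or more of one of [do] (lazy); then 2 to 4 of a literal 's' (lazy) (captured); then optionally any character, then exactly 3 of the literal 'i'; then a word character, then optionally a word character, then one or more of any character except [vt4].
`re.split` interleaves the captured-group text with the surrounding fragments.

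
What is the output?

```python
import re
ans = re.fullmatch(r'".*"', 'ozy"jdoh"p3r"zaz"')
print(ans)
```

`re.fullmatch` requires the pattern to consume the entire string.
Here the pattern can't cover the whole string, so the call returns None.

None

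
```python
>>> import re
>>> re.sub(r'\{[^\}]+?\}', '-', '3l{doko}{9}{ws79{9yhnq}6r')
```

'3l---6r'

Matches: at [2:8] → '{doko}'; at [8:11] → '{9}'; at [11:23] → '{ws79{9yhnq}'.
Each match is replaced by '-'.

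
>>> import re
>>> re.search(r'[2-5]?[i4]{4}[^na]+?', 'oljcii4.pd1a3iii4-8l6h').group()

'3iii4-'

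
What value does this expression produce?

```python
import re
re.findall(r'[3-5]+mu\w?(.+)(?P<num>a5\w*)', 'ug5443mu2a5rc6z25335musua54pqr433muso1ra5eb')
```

Pattern: one or more of a character in [3-5], then the literal 'mu', then optionally a word character; then one or more of any character (captured); then the literal 'a5', then zero or more of a word character (captured as 'num').
Matches: at [2:43] match '5443mu2a5rc6z25335musua54pqr433muso1ra5eb', groups = ('a5rc6z25335musua54pqr433muso1r', 'a5eb').
Multiple groups make `findall` return tuples — one 2-tuple for the one match.

[('a5rc6z25335musua54pqr433muso1r', 'a5eb')]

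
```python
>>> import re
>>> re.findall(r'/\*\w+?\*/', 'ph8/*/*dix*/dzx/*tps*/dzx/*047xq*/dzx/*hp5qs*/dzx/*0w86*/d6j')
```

['/*dix*/', '/*tps*/', '/*047xq*/', '/*hp5qs*/', '/*0w86*/']

Scanning left to right: at [5:12] → '/*dix*/'; at [15:22] → '/*tps*/'; at [25:34] → '/*047xq*/'; at [37:46] → '/*hp5qs*/'; at [49:57] → '/*0w86*/'.
With no groups in the pattern, `findall` gives back each whole match — 5 here.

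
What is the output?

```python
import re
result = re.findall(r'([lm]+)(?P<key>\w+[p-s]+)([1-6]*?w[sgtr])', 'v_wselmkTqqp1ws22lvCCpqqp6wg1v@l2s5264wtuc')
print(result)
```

[('lm', 'kTqqp1ws22lvCCpqqp', '6wg'), ('l', '2s', '5264wt')]

The pattern matches one or more of one of [lm] (captured); then one or more of a word character, then one or more of a character in [p-s] (captured as 'key'); then zero or more of a character in [1-6] (lazy), then the literal 'w', then one of [sgtr] (captured).
Matches: at [5:28] match 'lmkTqqp1ws22lvCCpqqp6wg', groups = ('lm', 'kTqqp1ws22lvCCpqqp', '6wg'); at [31:40] match 'l2s5264wt', groups = ('l', '2s', '5264wt').
3 groups means each result is a tuple of 3 captured strings — 2 here.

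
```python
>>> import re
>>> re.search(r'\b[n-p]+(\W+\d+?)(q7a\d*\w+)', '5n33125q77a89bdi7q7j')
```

Pattern: a word boundary (`\b`, zero-width); then one or more of a character in [n-p]; then one or more of a non-word character, then one or more of a digit (lazy) (captured); then the literal 'q7a', then zero or more of a digit, then one or more of a word character (captured).
Unlike `match`, `search` isn't anchored — it looks for the pattern anywhere in the string.
Here nothing in the string fits, so the call returns None.

None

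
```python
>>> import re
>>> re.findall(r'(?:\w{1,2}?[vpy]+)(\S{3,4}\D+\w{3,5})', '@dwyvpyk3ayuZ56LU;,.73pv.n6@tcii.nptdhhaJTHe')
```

Pattern: 1 to 2 of a word character (lazy), then one or more of one of [vpy] (non-capturing group); then 3 to 4 of a non-whitespace character, then one or more of a non-digit, then 3 to 5 of a word character (captured).
Matches: at [1:17] match 'dwyvpyk3ayuZ56LU', group 1 = 'k3ayuZ56LU'; at [20:44] match '73pv.n6@tcii.nptdhhaJTHe', group 1 = '.n6@tcii.nptdhhaJTHe'.
One capturing group, so `findall` returns just the captured substring from each match — 2 in all.

['k3ayuZ56LU', '.n6@tcii.nptdhhaJTHe']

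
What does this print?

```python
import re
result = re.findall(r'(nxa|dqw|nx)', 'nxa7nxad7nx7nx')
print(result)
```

['nxa', 'nxa', 'nx', 'nx']

Alternation isn't longest-match — the leftmost alternative that fits at this position is chosen.
Scanning left to right: at [0:3] match 'nxa', group 1 = 'nxa'; at [4:7] match 'nxa', group 1 = 'nxa'; at [9:11] match 'nx', group 1 = 'nx'; at [12:14] match 'nx', group 1 = 'nx'.
Because there's exactly one group, `findall` drops the full match and keeps group 1 from each hit.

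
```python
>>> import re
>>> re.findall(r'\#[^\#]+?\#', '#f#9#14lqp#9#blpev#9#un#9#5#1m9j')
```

With no groups in the pattern, `findall` gives back each whole match — 5 here.

['#f#', '#14lqp#', '#blpev#', '#un#', '#5#']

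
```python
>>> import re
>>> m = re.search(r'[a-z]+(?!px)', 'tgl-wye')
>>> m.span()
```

The negative lookahead/lookbehind blocks any match where the forbidden context is present.
Unlike `match`, `search` isn't anchored — it looks for the pattern anywhere in the string.
The match spans [0:3] → 'tgl'.

(0, 3)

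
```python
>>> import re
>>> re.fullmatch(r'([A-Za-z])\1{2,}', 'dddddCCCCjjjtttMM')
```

None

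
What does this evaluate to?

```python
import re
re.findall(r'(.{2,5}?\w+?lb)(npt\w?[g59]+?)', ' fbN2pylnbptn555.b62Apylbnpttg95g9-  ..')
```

This matches 2 to 5 of any character (lazy), then one or more of a word character (lazy), then the literal 'lb' (captured); then the literal 'npt', then optionally a word character, then one or more of one of [g59] (lazy) (captured).
Lazy quantifiers expand one character at a time until the remainder of the pattern can match.
Matches: at [12:30] match 'n555.b62Apylbnpttg', groups = ('n555.b62Apylb', 'npttg').
Multiple groups make `findall` return tuples — one 2-tuple for the one match.

[('n555.b62Apylb', 'npttg')]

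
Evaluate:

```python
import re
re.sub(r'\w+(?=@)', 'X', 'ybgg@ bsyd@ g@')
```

The `(?=…)`/`(?<=…)` assertion just peeks at neighbouring text; it doesn't advance the match position.
Each match is replaced by 'X'.

'X@ X@ X@'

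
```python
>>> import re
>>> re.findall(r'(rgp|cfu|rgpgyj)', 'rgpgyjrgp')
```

['rgp', 'rgp']

Alternation tries branches left to right and keeps the first one that lets the overall match succeed at that position.
Matches: at [0:3] match 'rgp', group 1 = 'rgp'; at [6:9] match 'rgp', group 1 = 'rgp'.
`findall` collects group 1 from each match (2 total).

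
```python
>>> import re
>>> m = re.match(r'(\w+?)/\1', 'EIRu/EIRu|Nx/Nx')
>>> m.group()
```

With `match`, the pattern is implicitly anchored at the beginning.
The match spans [0:9] → 'EIRu/EIRu'.

'EIRu/EIRu'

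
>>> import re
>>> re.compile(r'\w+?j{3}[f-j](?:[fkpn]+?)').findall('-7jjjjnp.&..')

No capturing groups, so `findall` returns the 1 full match string.

['7jjjjn']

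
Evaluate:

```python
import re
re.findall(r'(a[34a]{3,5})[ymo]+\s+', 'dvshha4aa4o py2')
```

['a4aa4']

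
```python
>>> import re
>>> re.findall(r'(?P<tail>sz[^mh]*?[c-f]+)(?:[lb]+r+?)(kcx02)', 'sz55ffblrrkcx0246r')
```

Pattern: the literal 'sz', then zero or more of any character except [mh] (lazy), then one or more of a character in [c-f] (captured as 'tail'); then one or more of one of [lb], then one or more of a literal 'r' (lazy) (non-capturing group); then the literal 'kc', then the literal 'x02' (captured).
`findall` packs the 2 group values into a tuple for every match.

[('sz55ff', 'kcx02')]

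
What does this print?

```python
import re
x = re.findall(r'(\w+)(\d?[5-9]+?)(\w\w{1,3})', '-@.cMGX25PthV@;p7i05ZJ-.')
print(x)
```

[('cMGX2', '5', 'PthV'), ('p7i0', '5', 'ZJ')]

Multiple groups make `findall` return tuples — one 3-tuple for each match.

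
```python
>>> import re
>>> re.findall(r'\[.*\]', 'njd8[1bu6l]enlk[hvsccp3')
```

['[1bu6l]']

Scanning left to right: at [4:11] → '[1bu6l]'.
With no groups in the pattern, `findall` gives back each whole match — 1 here.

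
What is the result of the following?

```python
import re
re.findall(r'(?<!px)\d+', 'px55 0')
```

['5', '0']

The negative lookahead/lookbehind blocks any match where the forbidden context is present.
Matches: at [3:4] → '5'; at [5:6] → '0'.
`findall` yields the raw match text (2 of them) because the pattern has no groups.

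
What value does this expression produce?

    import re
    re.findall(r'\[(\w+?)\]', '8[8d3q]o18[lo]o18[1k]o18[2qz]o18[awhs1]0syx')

['8d3q', 'lo', '1k', '2qz', 'awhs1']

Scanning left to right: at [1:7] match '[8d3q]', group 1 = '8d3q'; at [10:14] match '[lo]', group 1 = 'lo'; at [17:21] match '[1k]', group 1 = '1k'; at [24:29] match '[2qz]', group 1 = '2qz'; at [32:39] match '[awhs1]', group 1 = 'awhs1'.
With a single group, `findall` returns only what that group captured — 5 items.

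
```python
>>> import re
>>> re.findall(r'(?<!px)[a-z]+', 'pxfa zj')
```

['pxfa', 'zj']

A negative assertion filters positions out without eating any characters.
Walking the string: at [0:4] → 'pxfa'; at [5:7] → 'zj'.
Since nothing is captured, `findall` lists the 2 matched substrings directly.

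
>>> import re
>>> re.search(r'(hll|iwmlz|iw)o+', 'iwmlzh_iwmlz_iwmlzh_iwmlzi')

None

Here the pattern never matches, so the call returns None.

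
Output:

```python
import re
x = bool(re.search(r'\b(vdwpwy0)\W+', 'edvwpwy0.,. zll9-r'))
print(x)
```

The pattern matches a word boundary (`\b`, zero-width); then the literal 'vdw', then the literal 'pw', then the literal 'y0' (captured); then one or more of a non-word character.
Here nothing in the string fits, so the call returns None, and `bool(None)` is False.

False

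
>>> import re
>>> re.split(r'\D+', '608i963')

['608', '963']

This matches one or more of a non-digit.
`split` removes every match and returns the 2 fragments in between.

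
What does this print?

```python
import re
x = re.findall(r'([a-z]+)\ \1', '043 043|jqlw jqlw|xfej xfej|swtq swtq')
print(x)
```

`\1` is not a pattern — it's the concrete string captured by group 1, re-applied verbatim.
Matches: at [8:17] match 'jqlw jqlw', group 1 = 'jqlw'; at [18:27] match 'xfej xfej', group 1 = 'xfej'; at [28:37] match 'swtq swtq', group 1 = 'swtq'.
`findall` collects group 1 from each match (3 total).

['jqlw', 'xfej', 'swtq']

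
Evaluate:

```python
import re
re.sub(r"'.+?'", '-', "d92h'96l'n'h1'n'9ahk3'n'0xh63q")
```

With the lazy modifier that quantifier settles for the fewest repetitions that let the rest of the pattern succeed (the atoms after it are unaffected and can still be greedy).
Matches: at [4:9] → "'96l'"; at [10:14] → "'h1'"; at [15:22] → "'9ahk3'".
Each match is replaced by '-'.

"d92h-n-n-n'0xh63q"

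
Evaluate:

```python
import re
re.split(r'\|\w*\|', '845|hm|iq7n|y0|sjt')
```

['845', 'iq7n', 'sjt']

Matches to split on: at [3:7] → '|hm|'; at [11:15] → '|y0|'.
`split` removes every match and returns the 3 fragments in between.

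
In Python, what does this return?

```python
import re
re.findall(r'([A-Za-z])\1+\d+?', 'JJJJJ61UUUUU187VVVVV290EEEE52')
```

After group 1 captures some text, `\1` only succeeds where that same text appears again.
Matches: at [0:6] match 'JJJJJ6', group 1 = 'J'; at [7:13] match 'UUUUU1', group 1 = 'U'; at [15:21] match 'VVVVV2', group 1 = 'V'; at [23:28] match 'EEEE5', group 1 = 'E'.
With a single group, `findall` returns only what that group captured — 4 items.

['J', 'U', 'V', 'E']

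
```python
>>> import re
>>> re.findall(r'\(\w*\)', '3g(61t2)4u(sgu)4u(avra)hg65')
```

Walking the string: at [2:8] → '(61t2)'; at [10:15] → '(sgu)'; at [17:23] → '(avra)'.
With no groups in the pattern, `findall` gives back each whole match — 3 here.

['(61t2)', '(sgu)', '(avra)']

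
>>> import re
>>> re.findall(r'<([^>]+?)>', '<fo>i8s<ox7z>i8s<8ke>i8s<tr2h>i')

Because there's exactly one group, `findall` drops the full match and keeps group 1 from each hit.

['fo', 'ox7z', '8ke', 'tr2h']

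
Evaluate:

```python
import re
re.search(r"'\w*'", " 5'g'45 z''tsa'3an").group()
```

"'g'"

Unlike `match`, `search` isn't anchored — it looks for the pattern anywhere in the string.
The match spans [2:5] → "'g'".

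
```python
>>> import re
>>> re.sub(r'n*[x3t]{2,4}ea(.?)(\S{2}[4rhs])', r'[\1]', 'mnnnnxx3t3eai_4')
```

'mnnnnx[]'

Pattern: zero or more of a literal 'n', then 2 to 4 of one of [x3t], then the literal 'ea'; then optionally any character (captured); then exactly 2 of a non-whitespace character, then one of [4rhs] (captured).
Matches: at [6:15] → 'x3t3eai_4'.
`\1` in the replacement pulls in group 1's text for each match.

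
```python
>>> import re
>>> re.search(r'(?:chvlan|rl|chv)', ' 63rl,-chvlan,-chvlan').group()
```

`re.search` scans for the first position where the pattern succeeds.
The match spans [3:5] → 'rl'.

'rl'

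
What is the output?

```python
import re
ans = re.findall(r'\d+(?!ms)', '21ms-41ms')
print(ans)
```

['2', '4']

Because the assertion is negative and zero-width, positions next to the forbidden text are skipped.
Matches: at [0:1] → '2'; at [5:6] → '4'.
Since nothing is captured, `findall` lists the 2 matched substrings directly.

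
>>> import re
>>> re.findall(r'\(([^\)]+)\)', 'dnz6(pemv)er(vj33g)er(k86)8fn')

Matches: at [4:10] match '(pemv)', group 1 = 'pemv'; at [12:19] match '(vj33g)', group 1 = 'vj33g'; at [21:26] match '(k86)', group 1 = 'k86'.
Because there's exactly one group, `findall` drops the full match and keeps group 1 from each hit.

['pemv', 'vj33g', 'k86']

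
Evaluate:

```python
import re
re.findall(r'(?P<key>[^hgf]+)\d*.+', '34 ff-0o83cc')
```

['34 ']

The pattern matches one or more of any character except [hgf] (captured as 'key'); then zero or more of a digit; then one or more of any character.
Matches: at [0:12] match '34 ff-0o83cc', group 1 = '34 '.
Because there's exactly one group, `findall` drops the full match and keeps group 1 from the one hit.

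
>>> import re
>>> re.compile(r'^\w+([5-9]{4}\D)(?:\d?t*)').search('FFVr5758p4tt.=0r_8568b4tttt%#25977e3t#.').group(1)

'5758p'

The match spans [0:12] → 'FFVr5758p4tt'.
Captured: group 1 = '5758p'.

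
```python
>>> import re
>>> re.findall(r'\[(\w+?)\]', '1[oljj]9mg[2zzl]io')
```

`findall` collects group 1 from each match (2 total).

['oljj', '2zzl']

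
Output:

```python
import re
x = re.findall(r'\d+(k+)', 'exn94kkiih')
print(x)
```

Because there's exactly one group, `findall` drops the full match and keeps group 1 from the one hit.

['kk']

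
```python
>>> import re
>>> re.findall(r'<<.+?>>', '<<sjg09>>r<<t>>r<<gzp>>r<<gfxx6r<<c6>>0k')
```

['<<sjg09>>', '<<t>>', '<<gzp>>', '<<gfxx6r<<c6>>']

Because the quantifier is non-greedy, it stops expanding at the earliest point where the rest of the pattern can succeed.
Walking the string: at [0:9] → '<<sjg09>>'; at [10:15] → '<<t>>'; at [16:23] → '<<gzp>>'; at [24:38] → '<<gfxx6r<<c6>>'.
`findall` yields the raw match text (4 of them) because the pattern has no groups.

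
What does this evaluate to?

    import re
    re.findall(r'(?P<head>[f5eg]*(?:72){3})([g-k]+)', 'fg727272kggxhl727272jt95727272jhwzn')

[('fg727272', 'kgg'), ('727272', 'j'), ('5727272', 'jh')]

This matches zero or more of one of [f5eg], then the literal '72' repeated 3 times (captured as 'head'); then one or more of a character in [g-k] (captured).
`findall` packs the 2 group values into a tuple for every match.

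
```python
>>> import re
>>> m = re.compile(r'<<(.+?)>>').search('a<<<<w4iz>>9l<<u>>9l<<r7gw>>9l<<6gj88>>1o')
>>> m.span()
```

(1, 11)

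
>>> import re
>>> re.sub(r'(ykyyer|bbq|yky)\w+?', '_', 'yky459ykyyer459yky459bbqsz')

`|` is ordered: at each position the engine commits to the first alternative that works.
`sub` substitutes '_' at each match site.

'_59_59_59_z'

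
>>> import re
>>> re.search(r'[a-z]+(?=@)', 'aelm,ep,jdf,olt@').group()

'olt'

Because the assertion is zero-width, the text it checks is not consumed and won't appear in the result.
The match spans [12:15] → 'olt'.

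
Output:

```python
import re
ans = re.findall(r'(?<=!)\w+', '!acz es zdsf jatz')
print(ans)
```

['acz']

The positive lookaround only admits positions where the adjacent text matches; those characters stay outside the span.
Walking the string: at [1:4] → 'acz'.
No capturing groups, so `findall` returns the 1 full match string.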